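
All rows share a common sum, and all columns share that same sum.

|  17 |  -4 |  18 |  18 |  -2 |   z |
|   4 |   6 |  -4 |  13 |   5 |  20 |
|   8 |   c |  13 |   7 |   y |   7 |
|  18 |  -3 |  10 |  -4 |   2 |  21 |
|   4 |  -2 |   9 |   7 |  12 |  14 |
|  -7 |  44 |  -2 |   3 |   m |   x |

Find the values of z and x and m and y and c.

z = -3, x = -15, m = 21, y = 6, c = 3

Rows 2 and 4 both sum to 44, so that's the common total.
The known cells in column 2 total 41, leaving 44 − 41 = 3 for the blank.
The known cells in row 3 total 38, leaving 44 − 38 = 6 for the blank.
The known cells in column 5 total 23, leaving 44 − 23 = 21 for the blank.
The known cells in row 6 total 59, leaving 44 − 59 = -15 for the blank.
The known cells in row 1 total 47, leaving 44 − 47 = -3 for the blank.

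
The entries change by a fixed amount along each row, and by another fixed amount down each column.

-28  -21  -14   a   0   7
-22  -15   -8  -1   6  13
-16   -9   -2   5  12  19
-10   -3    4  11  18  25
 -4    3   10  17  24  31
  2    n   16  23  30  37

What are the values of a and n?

a = -7, n = 9

Along each row the entries change by 7 per step; down each column they change by 6.
Row 1: from -28 at column 1, stepping by 7 to column 4 gives -7.
Row 6: from 2 at column 1, stepping by 7 to column 2 gives 9.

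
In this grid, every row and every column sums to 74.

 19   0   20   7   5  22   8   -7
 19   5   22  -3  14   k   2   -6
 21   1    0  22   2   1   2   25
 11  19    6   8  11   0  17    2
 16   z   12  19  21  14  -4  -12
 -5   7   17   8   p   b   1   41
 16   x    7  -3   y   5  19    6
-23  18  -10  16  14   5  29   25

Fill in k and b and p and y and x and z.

k = 21, b = 6, p = -1, y = 8, x = 16, z = 8

Row 2 has 19 + 5 + 22 − 3 + 14 + 2 − 6 = 53; the blank must be 74 − 53 = 21.
Column 6 has 22 + 21 + 1 + 0 + 14 + 5 + 5 = 68; the blank must be 74 − 68 = 6.
Row 6 has -5 + 7 + 17 + 8 + 6 + 1 + 41 = 75; the blank must be 74 − 75 = -1.
Column 5 has 5 + 14 + 2 + 11 + 21 − 1 + 14 = 66; the blank must be 74 − 66 = 8.
Row 7 has 16 + 7 − 3 + 8 + 5 + 19 + 6 = 58; the blank must be 74 − 58 = 16.
Row 5 has 16 + 12 + 19 + 21 + 14 − 4 − 12 = 66; the blank must be 74 − 66 = 8.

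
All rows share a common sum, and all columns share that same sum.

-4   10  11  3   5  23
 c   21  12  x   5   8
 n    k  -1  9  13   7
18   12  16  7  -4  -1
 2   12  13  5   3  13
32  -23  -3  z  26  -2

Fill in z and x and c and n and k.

Rows 1 and 4 both sum to 48, so that's the common total.
Column 2 has 10 + 21 + 12 + 12 − 23 = 32; the blank must be 48 − 32 = 16.
Row 3 has 16 − 1 + 9 + 13 + 7 = 44; the blank must be 48 − 44 = 4.
Column 1 has -4 + 4 + 18 + 2 + 32 = 52; the blank must be 48 − 52 = -4.
Row 6 has 32 − 23 − 3 + 26 − 2 = 30; the blank must be 48 − 30 = 18.
Row 2 has -4 + 21 + 12 + 5 + 8 = 42; the blank must be 48 − 42 = 6.

z = 18, x = 6, c = -4, n = 4, k = 16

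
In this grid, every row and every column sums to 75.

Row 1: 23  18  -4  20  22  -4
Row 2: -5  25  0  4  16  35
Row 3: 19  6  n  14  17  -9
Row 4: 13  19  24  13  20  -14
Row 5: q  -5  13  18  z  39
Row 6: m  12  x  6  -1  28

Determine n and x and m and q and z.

n = 28, x = 14, m = 16, q = 9, z = 1

Column 5: 22 + 16 + 17 + 20 − 1 = 74, so its missing entry is 75 − 74 = 1.
Row 5: -5 + 13 + 18 + 1 + 39 = 66, so its missing entry is 75 − 66 = 9.
Column 1: 23 − 5 + 19 + 13 + 9 = 59, so its missing entry is 75 − 59 = 16.
Row 3: 19 + 6 + 14 + 17 − 9 = 47, so its missing entry is 75 − 47 = 28.
Row 6: 16 + 12 + 6 − 1 + 28 = 61, so its missing entry is 75 − 61 = 14.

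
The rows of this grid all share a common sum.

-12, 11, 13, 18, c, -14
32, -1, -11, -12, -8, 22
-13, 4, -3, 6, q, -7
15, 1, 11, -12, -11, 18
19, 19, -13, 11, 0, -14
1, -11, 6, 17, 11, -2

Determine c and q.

c = 6, q = 35

The complete rows each total 22.
Row 1 is missing 22 − 16 = 6 (since -12 + 11 + 13 + 18 − 14 = 16).
Row 3 is missing 22 − (-13) = 35 (since -13 + 4 − 3 + 6 − 7 = -13).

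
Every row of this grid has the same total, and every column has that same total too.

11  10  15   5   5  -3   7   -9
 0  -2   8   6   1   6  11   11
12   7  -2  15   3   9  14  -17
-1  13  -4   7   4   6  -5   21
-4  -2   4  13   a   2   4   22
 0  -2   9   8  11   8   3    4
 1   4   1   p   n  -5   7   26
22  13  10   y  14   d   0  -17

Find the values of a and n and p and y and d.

a = 2, n = 1, p = 6, y = -19, d = 18

Rows 1 and 2 both sum to 41, so that's the common total.
Row 5: -4 − 2 + 4 + 13 + 2 + 4 + 22 = 39, so its missing entry is 41 − 39 = 2.
Column 5: 5 + 1 + 3 + 4 + 2 + 11 + 14 = 40, so its missing entry is 41 − 40 = 1.
Column 6: -3 + 6 + 9 + 6 + 2 + 8 − 5 = 23, so its missing entry is 41 − 23 = 18.
Row 8: 22 + 13 + 10 + 14 + 18 + 0 − 17 = 60, so its missing entry is 41 − 60 = -19.
Row 7: 1 + 4 + 1 + 1 − 5 + 7 + 26 = 35, so its missing entry is 41 − 35 = 6.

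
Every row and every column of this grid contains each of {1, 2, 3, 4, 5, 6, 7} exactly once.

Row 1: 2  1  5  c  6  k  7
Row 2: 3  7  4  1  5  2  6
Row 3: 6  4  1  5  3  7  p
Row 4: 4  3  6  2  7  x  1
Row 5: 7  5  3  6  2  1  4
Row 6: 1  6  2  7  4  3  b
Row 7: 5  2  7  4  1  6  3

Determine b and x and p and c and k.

For row 1, column 4: column 4 already has {1, 2, 4, 5, 6, 7}; that leaves 3.
For row 3, column 7: row 3 already has {1, 3, 4, 5, 6, 7}; that leaves 2.
Cell (6,7): row 6 already has {1, 2, 3, 4, 6, 7} → 5.
For row 1, column 6: row 1 already has {1, 2, 3, 5, 6, 7}; that leaves 4.
At (row 4, col 6): row 4 already has {1, 2, 3, 4, 6, 7}, so the value is 5.

b = 5, x = 5, p = 2, c = 3, k = 4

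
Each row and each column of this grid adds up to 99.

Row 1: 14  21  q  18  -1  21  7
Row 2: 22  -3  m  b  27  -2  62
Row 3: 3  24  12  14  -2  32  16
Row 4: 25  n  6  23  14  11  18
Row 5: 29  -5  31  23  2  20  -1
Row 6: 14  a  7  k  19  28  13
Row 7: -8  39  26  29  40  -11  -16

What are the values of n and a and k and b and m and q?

The known cells in row 4 total 97, leaving 99 − 97 = 2 for the blank.
The known cells in column 2 total 78, leaving 99 − 78 = 21 for the blank.
The known cells in row 1 total 80, leaving 99 − 80 = 19 for the blank.
The known cells in column 3 total 101, leaving 99 − 101 = -2 for the blank.
The known cells in row 6 total 102, leaving 99 − 102 = -3 for the blank.
The known cells in row 2 total 104, leaving 99 − 104 = -5 for the blank.

n = 2, a = 21, k = -3, b = -5, m = -2, q = 19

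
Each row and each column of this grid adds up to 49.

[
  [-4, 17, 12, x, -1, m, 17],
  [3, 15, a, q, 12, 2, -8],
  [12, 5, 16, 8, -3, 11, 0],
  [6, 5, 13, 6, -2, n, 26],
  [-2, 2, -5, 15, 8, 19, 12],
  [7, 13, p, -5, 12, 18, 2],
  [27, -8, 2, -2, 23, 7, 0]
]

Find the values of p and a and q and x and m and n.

p = 2, a = 9, q = 16, x = 11, m = -3, n = -5

Row 4 has 6 + 5 + 13 + 6 − 2 + 26 = 54; the blank must be 49 − 54 = -5.
Column 6 has 2 + 11 − 5 + 19 + 18 + 7 = 52; the blank must be 49 − 52 = -3.
Row 1 has -4 + 17 + 12 − 1 − 3 + 17 = 38; the blank must be 49 − 38 = 11.
Column 4 has 11 + 8 + 6 + 15 − 5 − 2 = 33; the blank must be 49 − 33 = 16.
Row 2 has 3 + 15 + 16 + 12 + 2 − 8 = 40; the blank must be 49 − 40 = 9.
Row 6 has 7 + 13 − 5 + 12 + 18 + 2 = 47; the blank must be 49 − 47 = 2.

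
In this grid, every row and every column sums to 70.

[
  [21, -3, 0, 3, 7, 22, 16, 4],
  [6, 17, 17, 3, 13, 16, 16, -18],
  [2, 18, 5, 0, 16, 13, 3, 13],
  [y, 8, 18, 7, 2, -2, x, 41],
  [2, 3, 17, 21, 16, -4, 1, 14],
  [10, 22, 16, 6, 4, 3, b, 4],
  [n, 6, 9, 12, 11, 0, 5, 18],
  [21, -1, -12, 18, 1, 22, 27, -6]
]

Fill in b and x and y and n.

b = 5, x = -3, y = -1, n = 9

Row 7: 6 + 9 + 12 + 11 + 0 + 5 + 18 = 61, so its missing entry is 70 − 61 = 9.
Row 6: 10 + 22 + 16 + 6 + 4 + 3 + 4 = 65, so its missing entry is 70 − 65 = 5.
Column 1: 21 + 6 + 2 + 2 + 10 + 9 + 21 = 71, so its missing entry is 70 − 71 = -1.
Row 4: -1 + 8 + 18 + 7 + 2 − 2 + 41 = 73, so its missing entry is 70 − 73 = -3.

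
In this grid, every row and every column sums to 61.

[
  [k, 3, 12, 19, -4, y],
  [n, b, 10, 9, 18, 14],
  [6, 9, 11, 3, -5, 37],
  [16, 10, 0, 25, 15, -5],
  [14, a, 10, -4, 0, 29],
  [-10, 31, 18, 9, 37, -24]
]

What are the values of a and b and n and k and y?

The known cells in column 6 total 51, leaving 61 − 51 = 10 for the blank.
The known cells in row 1 total 40, leaving 61 − 40 = 21 for the blank.
The known cells in column 1 total 47, leaving 61 − 47 = 14 for the blank.
The known cells in row 2 total 65, leaving 61 − 65 = -4 for the blank.
The known cells in row 5 total 49, leaving 61 − 49 = 12 for the blank.

a = 12, b = -4, n = 14, k = 21, y = 10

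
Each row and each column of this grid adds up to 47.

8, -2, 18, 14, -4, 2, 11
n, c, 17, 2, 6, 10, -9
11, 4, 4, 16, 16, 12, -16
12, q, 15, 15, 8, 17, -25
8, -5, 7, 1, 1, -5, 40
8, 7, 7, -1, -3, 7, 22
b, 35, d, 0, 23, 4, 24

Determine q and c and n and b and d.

q = 5, c = 3, n = 18, b = -18, d = -21

The known cells in column 3 total 68, leaving 47 − 68 = -21 for the blank.
The known cells in row 4 total 42, leaving 47 − 42 = 5 for the blank.
The known cells in column 2 total 44, leaving 47 − 44 = 3 for the blank.
The known cells in row 7 total 65, leaving 47 − 65 = -18 for the blank.
The known cells in row 2 total 29, leaving 47 − 29 = 18 for the blank.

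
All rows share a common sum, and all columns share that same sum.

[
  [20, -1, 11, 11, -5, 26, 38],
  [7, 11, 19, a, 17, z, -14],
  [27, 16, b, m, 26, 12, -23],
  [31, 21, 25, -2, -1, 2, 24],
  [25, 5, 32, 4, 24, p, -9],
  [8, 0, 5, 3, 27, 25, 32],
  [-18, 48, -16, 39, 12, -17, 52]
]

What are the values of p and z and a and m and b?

Rows 1 and 4 both sum to 100, so that's the common total.
The known cells in row 5 total 81, leaving 100 − 81 = 19 for the blank.
The known cells in column 6 total 67, leaving 100 − 67 = 33 for the blank.
The known cells in column 3 total 76, leaving 100 − 76 = 24 for the blank.
The known cells in row 3 total 82, leaving 100 − 82 = 18 for the blank.
The known cells in row 2 total 73, leaving 100 − 73 = 27 for the blank.

p = 19, z = 33, a = 27, m = 18, b = 24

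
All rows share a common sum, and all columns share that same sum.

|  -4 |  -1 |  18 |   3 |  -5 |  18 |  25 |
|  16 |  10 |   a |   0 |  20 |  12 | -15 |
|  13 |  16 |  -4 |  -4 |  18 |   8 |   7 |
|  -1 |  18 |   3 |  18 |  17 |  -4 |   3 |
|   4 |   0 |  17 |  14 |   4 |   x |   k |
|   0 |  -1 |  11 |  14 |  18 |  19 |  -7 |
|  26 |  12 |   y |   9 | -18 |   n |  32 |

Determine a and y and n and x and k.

a = 11, y = -2, n = -5, x = 6, k = 9

Rows 1 and 3 both sum to 54, so that's the common total.
Row 2 has 16 + 10 + 0 + 20 + 12 − 15 = 43; the blank must be 54 − 43 = 11.
Column 3 has 18 + 11 − 4 + 3 + 17 + 11 = 56; the blank must be 54 − 56 = -2.
Row 7 has 26 + 12 − 2 + 9 − 18 + 32 = 59; the blank must be 54 − 59 = -5.
Column 7 has 25 − 15 + 7 + 3 − 7 + 32 = 45; the blank must be 54 − 45 = 9.
Row 5 has 4 + 0 + 17 + 14 + 4 + 9 = 48; the blank must be 54 − 48 = 6.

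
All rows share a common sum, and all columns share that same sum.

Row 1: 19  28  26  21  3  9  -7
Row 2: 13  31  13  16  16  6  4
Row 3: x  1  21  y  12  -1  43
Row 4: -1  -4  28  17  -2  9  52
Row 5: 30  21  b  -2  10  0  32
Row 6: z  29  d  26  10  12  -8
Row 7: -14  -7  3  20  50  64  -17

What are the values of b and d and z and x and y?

Rows 1 and 2 both sum to 99, so that's the common total.
Row 5 has 30 + 21 − 2 + 10 + 0 + 32 = 91; the blank must be 99 − 91 = 8.
Column 4 has 21 + 16 + 17 − 2 + 26 + 20 = 98; the blank must be 99 − 98 = 1.
Row 3 has 1 + 21 + 1 + 12 − 1 + 43 = 77; the blank must be 99 − 77 = 22.
Column 1 has 19 + 13 + 22 − 1 + 30 − 14 = 69; the blank must be 99 − 69 = 30.
Row 6 has 30 + 29 + 26 + 10 + 12 − 8 = 99; the blank must be 99 − 99 = 0.

b = 8, d = 0, z = 30, x = 22, y = 1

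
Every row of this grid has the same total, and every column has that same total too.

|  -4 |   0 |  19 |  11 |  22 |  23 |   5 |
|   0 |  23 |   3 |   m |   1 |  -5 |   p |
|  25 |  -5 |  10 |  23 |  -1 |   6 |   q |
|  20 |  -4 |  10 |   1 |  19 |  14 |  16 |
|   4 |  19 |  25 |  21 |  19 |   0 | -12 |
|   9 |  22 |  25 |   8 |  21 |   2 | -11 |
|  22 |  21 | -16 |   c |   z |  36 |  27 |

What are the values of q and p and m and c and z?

Rows 1 and 4 both sum to 76, so that's the common total.
Column 5: 22 + 1 − 1 + 19 + 19 + 21 = 81, so its missing entry is 76 − 81 = -5.
Row 3: 25 − 5 + 10 + 23 − 1 + 6 = 58, so its missing entry is 76 − 58 = 18.
Column 7: 5 + 18 + 16 − 12 − 11 + 27 = 43, so its missing entry is 76 − 43 = 33.
Row 7: 22 + 21 − 16 − 5 + 36 + 27 = 85, so its missing entry is 76 − 85 = -9.
Row 2: 0 + 23 + 3 + 1 − 5 + 33 = 55, so its missing entry is 76 − 55 = 21.

q = 18, p = 33, m = 21, c = -9, z = -5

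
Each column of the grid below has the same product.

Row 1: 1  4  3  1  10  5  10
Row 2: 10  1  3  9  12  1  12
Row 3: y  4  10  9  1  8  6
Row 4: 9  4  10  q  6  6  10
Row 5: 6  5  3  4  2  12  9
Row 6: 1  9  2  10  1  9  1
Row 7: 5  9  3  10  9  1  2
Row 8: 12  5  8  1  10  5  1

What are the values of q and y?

q = 4, y = 4

Columns 6 and 7 each multiply to 129600, so every column has product 129600.
Column 4: 1×9×9×4×10×10×1 = 32400, so the missing entry is 129600 ÷ 32400 = 4.
Column 1: 1×10×9×6×1×5×12 = 32400, so the missing entry is 129600 ÷ 32400 = 4.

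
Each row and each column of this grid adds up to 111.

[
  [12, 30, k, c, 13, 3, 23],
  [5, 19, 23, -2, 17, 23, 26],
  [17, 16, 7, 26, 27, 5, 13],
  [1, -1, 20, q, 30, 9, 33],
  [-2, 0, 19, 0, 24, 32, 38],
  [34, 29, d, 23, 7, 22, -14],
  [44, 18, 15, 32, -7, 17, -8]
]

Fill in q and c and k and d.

q = 19, c = 13, k = 17, d = 10

Row 6: 34 + 29 + 23 + 7 + 22 − 14 = 101, so its missing entry is 111 − 101 = 10.
Column 3: 23 + 7 + 20 + 19 + 10 + 15 = 94, so its missing entry is 111 − 94 = 17.
Row 4: 1 − 1 + 20 + 30 + 9 + 33 = 92, so its missing entry is 111 − 92 = 19.
Row 1: 12 + 30 + 17 + 13 + 3 + 23 = 98, so its missing entry is 111 − 98 = 13.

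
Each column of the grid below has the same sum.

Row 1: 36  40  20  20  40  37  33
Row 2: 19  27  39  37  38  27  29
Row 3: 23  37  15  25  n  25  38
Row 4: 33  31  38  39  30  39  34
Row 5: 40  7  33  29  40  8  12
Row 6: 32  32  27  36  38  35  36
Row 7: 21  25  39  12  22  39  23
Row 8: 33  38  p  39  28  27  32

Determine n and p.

n = 1, p = 26

Columns 6 and 7 both add up to 237, so every column sums to 237.
Column 5: 40 + 38 + 30 + 40 + 38 + 22 + 28 = 236, so the missing entry is 237 − 236 = 1.
Column 3: 20 + 39 + 15 + 38 + 33 + 27 + 39 = 211, so the missing entry is 237 − 211 = 26.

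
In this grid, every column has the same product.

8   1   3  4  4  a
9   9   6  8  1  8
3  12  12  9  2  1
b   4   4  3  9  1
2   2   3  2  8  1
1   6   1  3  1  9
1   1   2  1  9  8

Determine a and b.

Columns 2 and 4 each multiply to 5184, so every column has product 5184.
Column 6: 8×1×1×1×9×8 = 576, so the missing entry is 5184 ÷ 576 = 9.
Column 1: 8×9×3×2×1×1 = 432, so the missing entry is 5184 ÷ 432 = 12.

a = 9, b = 12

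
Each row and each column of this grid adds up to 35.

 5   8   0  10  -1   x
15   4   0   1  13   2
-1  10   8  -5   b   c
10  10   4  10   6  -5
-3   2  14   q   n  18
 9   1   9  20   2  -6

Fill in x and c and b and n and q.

x = 13, c = 13, b = 10, n = 5, q = -1

The known cells in column 4 total 36, leaving 35 − 36 = -1 for the blank.
The known cells in row 5 total 30, leaving 35 − 30 = 5 for the blank.
The known cells in column 5 total 25, leaving 35 − 25 = 10 for the blank.
The known cells in row 1 total 22, leaving 35 − 22 = 13 for the blank.
The known cells in row 3 total 22, leaving 35 − 22 = 13 for the blank.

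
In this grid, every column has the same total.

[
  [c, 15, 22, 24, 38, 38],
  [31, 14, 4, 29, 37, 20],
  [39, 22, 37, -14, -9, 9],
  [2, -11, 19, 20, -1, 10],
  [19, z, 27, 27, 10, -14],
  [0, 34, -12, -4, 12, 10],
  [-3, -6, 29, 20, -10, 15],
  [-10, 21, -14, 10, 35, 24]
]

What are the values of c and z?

The complete columns each total 112.
Column 1 is missing 112 − 78 = 34 (since 31 + 39 + 2 + 19 + 0 − 3 − 10 = 78).
Column 2 is missing 112 − 89 = 23 (since 15 + 14 + 22 − 11 + 34 − 6 + 21 = 89).

c = 34, z = 23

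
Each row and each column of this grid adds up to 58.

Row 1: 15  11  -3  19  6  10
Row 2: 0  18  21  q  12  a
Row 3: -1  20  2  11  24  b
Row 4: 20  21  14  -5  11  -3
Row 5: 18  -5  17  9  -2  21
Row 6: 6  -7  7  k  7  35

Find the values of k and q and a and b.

k = 10, q = 14, a = -7, b = 2

The known cells in row 6 total 48, leaving 58 − 48 = 10 for the blank.
The known cells in row 3 total 56, leaving 58 − 56 = 2 for the blank.
The known cells in column 4 total 44, leaving 58 − 44 = 14 for the blank.
The known cells in row 2 total 65, leaving 58 − 65 = -7 for the blank.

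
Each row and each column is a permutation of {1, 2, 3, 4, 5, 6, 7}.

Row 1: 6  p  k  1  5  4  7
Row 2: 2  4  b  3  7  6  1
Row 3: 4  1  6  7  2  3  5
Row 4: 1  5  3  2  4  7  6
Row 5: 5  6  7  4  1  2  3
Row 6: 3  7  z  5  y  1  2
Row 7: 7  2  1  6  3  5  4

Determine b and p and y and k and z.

For row 1, column 2: column 2 already has {1, 2, 4, 5, 6, 7}; that leaves 3.
Cell (2,3): row 2 already has {1, 2, 3, 4, 6, 7} → 5.
Cell (6,5): column 5 already has {1, 2, 3, 4, 5, 7} → 6.
At (row 1, col 3): row 1 already has {1, 3, 4, 5, 6, 7}, so the value is 2.
Cell (6,3): row 6 already has {1, 2, 3, 5, 6, 7} → 4.

b = 5, p = 3, y = 6, k = 2, z = 4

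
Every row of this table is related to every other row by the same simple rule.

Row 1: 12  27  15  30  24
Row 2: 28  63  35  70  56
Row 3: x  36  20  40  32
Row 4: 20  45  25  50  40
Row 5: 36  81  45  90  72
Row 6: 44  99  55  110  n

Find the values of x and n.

x = 16, n = 88

Each row is a constant multiple of every other row — this is a multiplication table with the headers hidden.
Row 3 is 36/27 = 4/3 times row 1, so its entry in column 1 is 12 × 4/3 = 16.
Row 6 is 99/27 = 11/3 times row 1, so its entry in column 5 is 24 × 11/3 = 88.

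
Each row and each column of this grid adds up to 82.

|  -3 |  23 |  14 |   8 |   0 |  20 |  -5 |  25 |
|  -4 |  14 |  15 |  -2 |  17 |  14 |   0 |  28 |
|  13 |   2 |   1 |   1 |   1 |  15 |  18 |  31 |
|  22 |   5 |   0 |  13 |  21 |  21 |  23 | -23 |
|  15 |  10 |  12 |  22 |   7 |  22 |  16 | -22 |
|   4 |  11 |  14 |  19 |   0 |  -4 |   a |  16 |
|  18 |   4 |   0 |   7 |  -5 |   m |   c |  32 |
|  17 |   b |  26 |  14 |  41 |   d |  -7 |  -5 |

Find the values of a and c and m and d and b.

a = 22, c = 15, m = 11, d = -17, b = 13

Column 2: 23 + 14 + 2 + 5 + 10 + 11 + 4 = 69, so its missing entry is 82 − 69 = 13.
Row 6: 4 + 11 + 14 + 19 + 0 − 4 + 16 = 60, so its missing entry is 82 − 60 = 22.
Column 7: -5 + 0 + 18 + 23 + 16 + 22 − 7 = 67, so its missing entry is 82 − 67 = 15.
Row 7: 18 + 4 + 0 + 7 − 5 + 15 + 32 = 71, so its missing entry is 82 − 71 = 11.
Row 8: 17 + 13 + 26 + 14 + 41 − 7 − 5 = 99, so its missing entry is 82 − 99 = -17.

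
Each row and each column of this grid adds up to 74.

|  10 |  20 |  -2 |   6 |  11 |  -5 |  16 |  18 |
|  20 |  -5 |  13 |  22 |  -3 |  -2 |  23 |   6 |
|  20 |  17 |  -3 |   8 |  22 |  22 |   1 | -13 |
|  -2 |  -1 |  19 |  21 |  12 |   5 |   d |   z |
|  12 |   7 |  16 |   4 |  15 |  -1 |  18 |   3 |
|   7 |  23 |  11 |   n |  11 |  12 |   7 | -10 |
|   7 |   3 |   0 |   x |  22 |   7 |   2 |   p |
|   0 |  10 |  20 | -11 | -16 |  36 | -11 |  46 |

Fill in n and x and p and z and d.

n = 13, x = 11, p = 22, z = 2, d = 18

The known cells in column 7 total 56, leaving 74 − 56 = 18 for the blank.
The known cells in row 4 total 72, leaving 74 − 72 = 2 for the blank.
The known cells in column 8 total 52, leaving 74 − 52 = 22 for the blank.
The known cells in row 6 total 61, leaving 74 − 61 = 13 for the blank.
The known cells in row 7 total 63, leaving 74 − 63 = 11 for the blank.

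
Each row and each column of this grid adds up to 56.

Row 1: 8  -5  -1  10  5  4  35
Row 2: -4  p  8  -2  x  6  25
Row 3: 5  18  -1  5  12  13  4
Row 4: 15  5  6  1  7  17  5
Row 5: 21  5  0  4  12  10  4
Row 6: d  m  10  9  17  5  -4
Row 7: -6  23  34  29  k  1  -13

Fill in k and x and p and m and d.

k = -12, x = 15, p = 8, m = 2, d = 17

Row 7 has -6 + 23 + 34 + 29 + 1 − 13 = 68; the blank must be 56 − 68 = -12.
Column 5 has 5 + 12 + 7 + 12 + 17 − 12 = 41; the blank must be 56 − 41 = 15.
Row 2 has -4 + 8 − 2 + 15 + 6 + 25 = 48; the blank must be 56 − 48 = 8.
Column 2 has -5 + 8 + 18 + 5 + 5 + 23 = 54; the blank must be 56 − 54 = 2.
Row 6 has 2 + 10 + 9 + 17 + 5 − 4 = 39; the blank must be 56 − 39 = 17.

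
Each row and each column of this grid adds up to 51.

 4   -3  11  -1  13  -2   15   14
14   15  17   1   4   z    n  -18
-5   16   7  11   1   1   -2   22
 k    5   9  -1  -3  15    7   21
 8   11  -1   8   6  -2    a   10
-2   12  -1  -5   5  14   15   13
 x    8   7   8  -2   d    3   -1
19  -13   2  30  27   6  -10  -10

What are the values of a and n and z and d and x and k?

Row 5: 8 + 11 − 1 + 8 + 6 − 2 + 10 = 40, so its missing entry is 51 − 40 = 11.
Row 4: 5 + 9 − 1 − 3 + 15 + 7 + 21 = 53, so its missing entry is 51 − 53 = -2.
Column 1: 4 + 14 − 5 − 2 + 8 − 2 + 19 = 36, so its missing entry is 51 − 36 = 15.
Row 7: 15 + 8 + 7 + 8 − 2 + 3 − 1 = 38, so its missing entry is 51 − 38 = 13.
Column 6: -2 + 1 + 15 − 2 + 14 + 13 + 6 = 45, so its missing entry is 51 − 45 = 6.
Row 2: 14 + 15 + 17 + 1 + 4 + 6 − 18 = 39, so its missing entry is 51 − 39 = 12.

a = 11, n = 12, z = 6, d = 13, x = 15, k = -2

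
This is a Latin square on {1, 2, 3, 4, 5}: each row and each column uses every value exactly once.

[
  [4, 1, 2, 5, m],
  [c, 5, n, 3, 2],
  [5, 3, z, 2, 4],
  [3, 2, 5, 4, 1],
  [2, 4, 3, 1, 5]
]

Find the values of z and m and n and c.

For row 2, column 1: column 1 already has {2, 3, 4, 5}; that leaves 1.
Cell (2,3): row 2 already has {1, 2, 3, 5} → 4.
Cell (1,5): row 1 already has {1, 2, 4, 5} → 3.
At (row 3, col 3): row 3 already has {2, 3, 4, 5}, so the value is 1.

z = 1, m = 3, n = 4, c = 1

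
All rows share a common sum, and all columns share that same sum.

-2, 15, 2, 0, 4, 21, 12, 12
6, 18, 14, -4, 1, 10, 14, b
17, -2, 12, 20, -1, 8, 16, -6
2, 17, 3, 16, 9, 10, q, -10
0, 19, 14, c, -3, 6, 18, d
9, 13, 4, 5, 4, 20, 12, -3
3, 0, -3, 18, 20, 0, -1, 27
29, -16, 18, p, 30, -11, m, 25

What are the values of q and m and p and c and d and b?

q = 17, m = -24, p = 13, c = -4, d = 14, b = 5

Rows 1 and 3 both sum to 64, so that's the common total.
The known cells in row 2 total 59, leaving 64 − 59 = 5 for the blank.
The known cells in row 4 total 47, leaving 64 − 47 = 17 for the blank.
The known cells in column 7 total 88, leaving 64 − 88 = -24 for the blank.
The known cells in row 8 total 51, leaving 64 − 51 = 13 for the blank.
The known cells in column 4 total 68, leaving 64 − 68 = -4 for the blank.
The known cells in row 5 total 50, leaving 64 − 50 = 14 for the blank.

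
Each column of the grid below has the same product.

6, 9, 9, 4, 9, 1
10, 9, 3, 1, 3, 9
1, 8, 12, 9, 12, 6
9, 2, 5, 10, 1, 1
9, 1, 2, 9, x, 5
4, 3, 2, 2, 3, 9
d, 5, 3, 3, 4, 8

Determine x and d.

Columns 2 and 4 each multiply to 19440, so every column has product 19440.
Column 5: 9×3×12×1×3×4 = 3888, so the missing entry is 19440 ÷ 3888 = 5.
Column 1: 6×10×1×9×9×4 = 19440, so the missing entry is 19440 ÷ 19440 = 1.

x = 5, d = 1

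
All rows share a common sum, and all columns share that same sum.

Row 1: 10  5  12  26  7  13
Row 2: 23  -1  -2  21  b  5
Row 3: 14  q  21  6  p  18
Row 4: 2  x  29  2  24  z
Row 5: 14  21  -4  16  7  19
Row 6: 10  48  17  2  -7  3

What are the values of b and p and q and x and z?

b = 27, p = 15, q = -1, x = 1, z = 15

Rows 1 and 5 both sum to 73, so that's the common total.
Row 2 has 23 − 1 − 2 + 21 + 5 = 46; the blank must be 73 − 46 = 27.
Column 5 has 7 + 27 + 24 + 7 − 7 = 58; the blank must be 73 − 58 = 15.
Row 3 has 14 + 21 + 6 + 15 + 18 = 74; the blank must be 73 − 74 = -1.
Column 2 has 5 − 1 − 1 + 21 + 48 = 72; the blank must be 73 − 72 = 1.
Row 4 has 2 + 1 + 29 + 2 + 24 = 58; the blank must be 73 − 58 = 15.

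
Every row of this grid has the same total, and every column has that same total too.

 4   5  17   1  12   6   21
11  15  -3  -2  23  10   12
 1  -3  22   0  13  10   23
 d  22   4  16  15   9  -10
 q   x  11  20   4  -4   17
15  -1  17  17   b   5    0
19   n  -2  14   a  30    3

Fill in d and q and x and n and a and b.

d = 10, q = 6, x = 12, n = 16, a = -14, b = 13

Rows 1 and 2 both sum to 66, so that's the common total.
Row 6: 15 − 1 + 17 + 17 + 5 + 0 = 53, so its missing entry is 66 − 53 = 13.
Column 5: 12 + 23 + 13 + 15 + 4 + 13 = 80, so its missing entry is 66 − 80 = -14.
Row 7: 19 − 2 + 14 − 14 + 30 + 3 = 50, so its missing entry is 66 − 50 = 16.
Row 4: 22 + 4 + 16 + 15 + 9 − 10 = 56, so its missing entry is 66 − 56 = 10.
Column 1: 4 + 11 + 1 + 10 + 15 + 19 = 60, so its missing entry is 66 − 60 = 6.
Row 5: 6 + 11 + 20 + 4 − 4 + 17 = 54, so its missing entry is 66 − 54 = 12.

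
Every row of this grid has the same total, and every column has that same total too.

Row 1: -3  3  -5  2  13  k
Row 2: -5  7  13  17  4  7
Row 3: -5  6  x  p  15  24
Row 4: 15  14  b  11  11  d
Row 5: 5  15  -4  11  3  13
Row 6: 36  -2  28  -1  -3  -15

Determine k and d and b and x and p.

Rows 2 and 5 both sum to 43, so that's the common total.
Column 4 has 2 + 17 + 11 + 11 − 1 = 40; the blank must be 43 − 40 = 3.
Row 1 has -3 + 3 − 5 + 2 + 13 = 10; the blank must be 43 − 10 = 33.
Row 3 has -5 + 6 + 3 + 15 + 24 = 43; the blank must be 43 − 43 = 0.
Column 3 has -5 + 13 + 0 − 4 + 28 = 32; the blank must be 43 − 32 = 11.
Row 4 has 15 + 14 + 11 + 11 + 11 = 62; the blank must be 43 − 62 = -19.

k = 33, d = -19, b = 11, x = 0, p = 3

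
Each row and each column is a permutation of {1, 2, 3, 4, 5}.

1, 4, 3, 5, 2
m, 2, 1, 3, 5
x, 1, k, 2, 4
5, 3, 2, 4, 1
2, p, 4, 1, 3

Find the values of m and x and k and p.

Cell (2,1): row 2 already has {1, 2, 3, 5} → 4.
Cell (3,1): column 1 already has {1, 2, 4, 5} → 3.
Cell (5,2): row 5 already has {1, 2, 3, 4} → 5.
At (row 3, col 3): row 3 already has {1, 2, 3, 4}, so the value is 5.

m = 4, x = 3, k = 5, p = 5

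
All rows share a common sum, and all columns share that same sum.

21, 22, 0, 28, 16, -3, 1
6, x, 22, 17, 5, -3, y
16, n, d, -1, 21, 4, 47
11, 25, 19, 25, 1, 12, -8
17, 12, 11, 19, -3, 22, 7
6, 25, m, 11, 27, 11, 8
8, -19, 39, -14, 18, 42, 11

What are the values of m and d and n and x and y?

Rows 1 and 4 both sum to 85, so that's the common total.
Column 7: 1 + 47 − 8 + 7 + 8 + 11 = 66, so its missing entry is 85 − 66 = 19.
Row 2: 6 + 22 + 17 + 5 − 3 + 19 = 66, so its missing entry is 85 − 66 = 19.
Column 2: 22 + 19 + 25 + 12 + 25 − 19 = 84, so its missing entry is 85 − 84 = 1.
Row 3: 16 + 1 − 1 + 21 + 4 + 47 = 88, so its missing entry is 85 − 88 = -3.
Row 6: 6 + 25 + 11 + 27 + 11 + 8 = 88, so its missing entry is 85 − 88 = -3.

m = -3, d = -3, n = 1, x = 19, y = 19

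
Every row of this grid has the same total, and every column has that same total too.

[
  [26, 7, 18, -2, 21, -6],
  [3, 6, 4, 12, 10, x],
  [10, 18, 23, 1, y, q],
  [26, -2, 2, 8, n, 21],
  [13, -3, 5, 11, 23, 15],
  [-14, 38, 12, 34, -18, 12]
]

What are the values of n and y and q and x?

n = 9, y = 19, q = -7, x = 29

Rows 1 and 5 both sum to 64, so that's the common total.
Row 4: 26 − 2 + 2 + 8 + 21 = 55, so its missing entry is 64 − 55 = 9.
Column 5: 21 + 10 + 9 + 23 − 18 = 45, so its missing entry is 64 − 45 = 19.
Row 3: 10 + 18 + 23 + 1 + 19 = 71, so its missing entry is 64 − 71 = -7.
Row 2: 3 + 6 + 4 + 12 + 10 = 35, so its missing entry is 64 − 35 = 29.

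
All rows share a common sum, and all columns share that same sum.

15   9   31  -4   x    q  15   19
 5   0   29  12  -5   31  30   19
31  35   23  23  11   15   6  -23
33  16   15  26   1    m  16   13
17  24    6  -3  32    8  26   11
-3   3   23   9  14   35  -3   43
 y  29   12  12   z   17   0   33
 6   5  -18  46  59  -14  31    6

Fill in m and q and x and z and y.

Rows 2 and 3 both sum to 121, so that's the common total.
The known cells in column 1 total 104, leaving 121 − 104 = 17 for the blank.
The known cells in row 7 total 120, leaving 121 − 120 = 1 for the blank.
The known cells in column 5 total 113, leaving 121 − 113 = 8 for the blank.
The known cells in row 1 total 93, leaving 121 − 93 = 28 for the blank.
The known cells in row 4 total 120, leaving 121 − 120 = 1 for the blank.

m = 1, q = 28, x = 8, z = 1, y = 17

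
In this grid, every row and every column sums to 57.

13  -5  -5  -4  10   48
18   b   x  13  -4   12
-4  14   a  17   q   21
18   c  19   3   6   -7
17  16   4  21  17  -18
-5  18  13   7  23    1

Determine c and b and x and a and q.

The known cells in column 5 total 52, leaving 57 − 52 = 5 for the blank.
The known cells in row 4 total 39, leaving 57 − 39 = 18 for the blank.
The known cells in column 2 total 61, leaving 57 − 61 = -4 for the blank.
The known cells in row 2 total 35, leaving 57 − 35 = 22 for the blank.
The known cells in row 3 total 53, leaving 57 − 53 = 4 for the blank.

c = 18, b = -4, x = 22, a = 4, q = 5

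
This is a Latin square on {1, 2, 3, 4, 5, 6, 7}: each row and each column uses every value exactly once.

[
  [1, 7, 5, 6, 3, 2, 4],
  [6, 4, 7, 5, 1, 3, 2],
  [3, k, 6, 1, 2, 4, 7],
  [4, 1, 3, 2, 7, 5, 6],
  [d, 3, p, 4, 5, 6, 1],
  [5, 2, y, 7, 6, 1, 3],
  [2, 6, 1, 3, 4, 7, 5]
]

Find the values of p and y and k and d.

At (row 5, col 1): column 1 already has {1, 2, 3, 4, 5, 6}, so the value is 7.
Cell (3,2): row 3 already has {1, 2, 3, 4, 6, 7} → 5.
At (row 5, col 3): row 5 already has {1, 3, 4, 5, 6, 7}, so the value is 2.
At (row 6, col 3): row 6 already has {1, 2, 3, 5, 6, 7}, so the value is 4.

p = 2, y = 4, k = 5, d = 7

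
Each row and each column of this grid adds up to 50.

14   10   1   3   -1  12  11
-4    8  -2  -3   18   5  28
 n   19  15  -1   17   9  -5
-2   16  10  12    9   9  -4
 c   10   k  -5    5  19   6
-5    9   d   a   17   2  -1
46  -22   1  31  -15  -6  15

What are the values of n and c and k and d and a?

Row 3: 19 + 15 − 1 + 17 + 9 − 5 = 54, so its missing entry is 50 − 54 = -4.
Column 1: 14 − 4 − 4 − 2 − 5 + 46 = 45, so its missing entry is 50 − 45 = 5.
Row 5: 5 + 10 − 5 + 5 + 19 + 6 = 40, so its missing entry is 50 − 40 = 10.
Column 4: 3 − 3 − 1 + 12 − 5 + 31 = 37, so its missing entry is 50 − 37 = 13.
Row 6: -5 + 9 + 13 + 17 + 2 − 1 = 35, so its missing entry is 50 − 35 = 15.

n = -4, c = 5, k = 10, d = 15, a = 13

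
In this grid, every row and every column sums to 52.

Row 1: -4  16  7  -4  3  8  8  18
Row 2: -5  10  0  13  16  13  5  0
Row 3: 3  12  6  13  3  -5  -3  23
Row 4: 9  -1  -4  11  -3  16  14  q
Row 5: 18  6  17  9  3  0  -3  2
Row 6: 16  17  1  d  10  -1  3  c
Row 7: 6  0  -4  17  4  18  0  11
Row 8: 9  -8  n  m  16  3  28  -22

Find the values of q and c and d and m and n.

Row 4 has 9 − 1 − 4 + 11 − 3 + 16 + 14 = 42; the blank must be 52 − 42 = 10.
Column 8 has 18 + 0 + 23 + 10 + 2 + 11 − 22 = 42; the blank must be 52 − 42 = 10.
Column 3 has 7 + 0 + 6 − 4 + 17 + 1 − 4 = 23; the blank must be 52 − 23 = 29.
Row 8 has 9 − 8 + 29 + 16 + 3 + 28 − 22 = 55; the blank must be 52 − 55 = -3.
Row 6 has 16 + 17 + 1 + 10 − 1 + 3 + 10 = 56; the blank must be 52 − 56 = -4.

q = 10, c = 10, d = -4, m = -3, n = 29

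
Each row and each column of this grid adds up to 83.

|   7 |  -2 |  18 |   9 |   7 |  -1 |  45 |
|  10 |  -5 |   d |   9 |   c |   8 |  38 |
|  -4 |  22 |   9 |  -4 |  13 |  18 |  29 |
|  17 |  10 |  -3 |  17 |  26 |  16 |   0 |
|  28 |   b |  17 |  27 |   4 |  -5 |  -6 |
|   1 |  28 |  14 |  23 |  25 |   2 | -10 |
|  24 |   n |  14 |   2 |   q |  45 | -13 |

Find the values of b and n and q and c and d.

b = 18, n = 12, q = -1, c = 9, d = 14

Column 3 has 18 + 9 − 3 + 17 + 14 + 14 = 69; the blank must be 83 − 69 = 14.
Row 2 has 10 − 5 + 14 + 9 + 8 + 38 = 74; the blank must be 83 − 74 = 9.
Column 5 has 7 + 9 + 13 + 26 + 4 + 25 = 84; the blank must be 83 − 84 = -1.
Row 7 has 24 + 14 + 2 − 1 + 45 − 13 = 71; the blank must be 83 − 71 = 12.
Row 5 has 28 + 17 + 27 + 4 − 5 − 6 = 65; the blank must be 83 − 65 = 18.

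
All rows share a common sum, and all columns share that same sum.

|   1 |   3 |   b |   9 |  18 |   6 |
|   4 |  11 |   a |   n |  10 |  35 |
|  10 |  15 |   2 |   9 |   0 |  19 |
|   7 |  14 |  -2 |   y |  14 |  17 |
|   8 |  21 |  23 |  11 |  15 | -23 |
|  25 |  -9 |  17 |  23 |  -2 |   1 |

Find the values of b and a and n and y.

Rows 3 and 5 both sum to 55, so that's the common total.
Row 1: 1 + 3 + 9 + 18 + 6 = 37, so its missing entry is 55 − 37 = 18.
Column 3: 18 + 2 − 2 + 23 + 17 = 58, so its missing entry is 55 − 58 = -3.
Row 2: 4 + 11 − 3 + 10 + 35 = 57, so its missing entry is 55 − 57 = -2.
Row 4: 7 + 14 − 2 + 14 + 17 = 50, so its missing entry is 55 − 50 = 5.

b = 18, a = -3, n = -2, y = 5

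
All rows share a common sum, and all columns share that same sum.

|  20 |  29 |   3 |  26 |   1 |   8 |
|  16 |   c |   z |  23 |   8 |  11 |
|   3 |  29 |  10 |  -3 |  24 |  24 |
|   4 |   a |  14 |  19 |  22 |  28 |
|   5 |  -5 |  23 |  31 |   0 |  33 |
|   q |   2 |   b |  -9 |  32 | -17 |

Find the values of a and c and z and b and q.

Rows 1 and 3 both sum to 87, so that's the common total.
The known cells in row 4 total 87, leaving 87 − 87 = 0 for the blank.
The known cells in column 2 total 55, leaving 87 − 55 = 32 for the blank.
The known cells in row 2 total 90, leaving 87 − 90 = -3 for the blank.
The known cells in column 1 total 48, leaving 87 − 48 = 39 for the blank.
The known cells in row 6 total 47, leaving 87 − 47 = 40 for the blank.

a = 0, c = 32, z = -3, b = 40, q = 39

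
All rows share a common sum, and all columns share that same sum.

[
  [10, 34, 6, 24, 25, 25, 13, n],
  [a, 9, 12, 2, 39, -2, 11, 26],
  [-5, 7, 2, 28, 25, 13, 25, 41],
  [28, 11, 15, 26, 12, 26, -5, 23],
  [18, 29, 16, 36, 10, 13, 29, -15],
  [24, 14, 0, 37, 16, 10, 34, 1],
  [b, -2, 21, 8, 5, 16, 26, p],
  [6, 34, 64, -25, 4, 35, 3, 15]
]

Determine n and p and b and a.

n = -1, p = 46, b = 16, a = 39

Rows 3 and 4 both sum to 136, so that's the common total.
Row 2: 9 + 12 + 2 + 39 − 2 + 11 + 26 = 97, so its missing entry is 136 − 97 = 39.
Row 1: 10 + 34 + 6 + 24 + 25 + 25 + 13 = 137, so its missing entry is 136 − 137 = -1.
Column 8: -1 + 26 + 41 + 23 − 15 + 1 + 15 = 90, so its missing entry is 136 − 90 = 46.
Row 7: -2 + 21 + 8 + 5 + 16 + 26 + 46 = 120, so its missing entry is 136 − 120 = 16.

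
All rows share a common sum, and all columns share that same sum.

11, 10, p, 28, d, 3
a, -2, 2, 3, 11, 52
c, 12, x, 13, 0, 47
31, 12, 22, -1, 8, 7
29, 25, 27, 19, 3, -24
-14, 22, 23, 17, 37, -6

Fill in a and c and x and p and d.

a = 13, c = 9, x = -2, p = 7, d = 20

Rows 4 and 5 both sum to 79, so that's the common total.
Column 5 has 11 + 0 + 8 + 3 + 37 = 59; the blank must be 79 − 59 = 20.
Row 1 has 11 + 10 + 28 + 20 + 3 = 72; the blank must be 79 − 72 = 7.
Column 3 has 7 + 2 + 22 + 27 + 23 = 81; the blank must be 79 − 81 = -2.
Row 3 has 12 − 2 + 13 + 0 + 47 = 70; the blank must be 79 − 70 = 9.
Row 2 has -2 + 2 + 3 + 11 + 52 = 66; the blank must be 79 − 66 = 13.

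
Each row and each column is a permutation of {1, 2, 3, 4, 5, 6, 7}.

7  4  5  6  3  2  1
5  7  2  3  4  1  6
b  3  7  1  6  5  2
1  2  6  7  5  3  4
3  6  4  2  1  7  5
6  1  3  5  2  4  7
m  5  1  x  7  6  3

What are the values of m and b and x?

Cell (7,4): column 4 already has {1, 2, 3, 5, 6, 7} → 4.
At (row 3, col 1): row 3 already has {1, 2, 3, 5, 6, 7}, so the value is 4.
At (row 7, col 1): row 7 already has {1, 3, 4, 5, 6, 7}, so the value is 2.

m = 2, b = 4, x = 4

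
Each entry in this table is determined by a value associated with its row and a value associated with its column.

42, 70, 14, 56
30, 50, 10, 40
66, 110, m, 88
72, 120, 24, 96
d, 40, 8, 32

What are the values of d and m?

d = 24, m = 22

Each row is a constant multiple of every other row — this is a multiplication table with the headers hidden.
Row 5 is 40/70 = 4/7 times row 1, so its entry in column 1 is 42 × 4/7 = 24.
Row 3 is 110/70 = 11/7 times row 1, so its entry in column 3 is 14 × 11/7 = 22.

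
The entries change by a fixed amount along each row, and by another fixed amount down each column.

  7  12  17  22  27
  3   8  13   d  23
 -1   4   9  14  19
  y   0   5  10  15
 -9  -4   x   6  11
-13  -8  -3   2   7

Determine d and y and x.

d = 18, y = -5, x = 1

Along each row the entries change by 5 per step; down each column they change by -4.
Row 2: from 3 at column 1, stepping by 5 to column 4 gives 18.
Row 4: from 0 at column 2, stepping by 5 to column 1 gives -5.
Row 5: from -9 at column 1, stepping by 5 to column 3 gives 1.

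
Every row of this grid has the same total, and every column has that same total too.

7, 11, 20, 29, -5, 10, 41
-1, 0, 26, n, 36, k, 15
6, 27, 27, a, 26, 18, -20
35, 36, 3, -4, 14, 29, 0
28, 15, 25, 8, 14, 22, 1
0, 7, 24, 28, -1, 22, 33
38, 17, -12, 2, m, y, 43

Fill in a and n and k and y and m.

Rows 1 and 4 both sum to 113, so that's the common total.
The known cells in column 5 total 84, leaving 113 − 84 = 29 for the blank.
The known cells in row 7 total 117, leaving 113 − 117 = -4 for the blank.
The known cells in column 6 total 97, leaving 113 − 97 = 16 for the blank.
The known cells in row 3 total 84, leaving 113 − 84 = 29 for the blank.
The known cells in row 2 total 92, leaving 113 − 92 = 21 for the blank.

a = 29, n = 21, k = 16, y = -4, m = 29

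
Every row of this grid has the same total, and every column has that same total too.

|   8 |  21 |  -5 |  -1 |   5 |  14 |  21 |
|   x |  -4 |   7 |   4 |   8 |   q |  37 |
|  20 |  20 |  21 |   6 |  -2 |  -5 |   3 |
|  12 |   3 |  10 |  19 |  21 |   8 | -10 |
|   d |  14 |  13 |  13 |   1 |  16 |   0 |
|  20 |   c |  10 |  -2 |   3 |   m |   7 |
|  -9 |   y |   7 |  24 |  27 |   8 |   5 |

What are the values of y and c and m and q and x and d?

Rows 1 and 3 both sum to 63, so that's the common total.
Row 5 has 14 + 13 + 13 + 1 + 16 + 0 = 57; the blank must be 63 − 57 = 6.
Row 7 has -9 + 7 + 24 + 27 + 8 + 5 = 62; the blank must be 63 − 62 = 1.
Column 2 has 21 − 4 + 20 + 3 + 14 + 1 = 55; the blank must be 63 − 55 = 8.
Row 6 has 20 + 8 + 10 − 2 + 3 + 7 = 46; the blank must be 63 − 46 = 17.
Column 6 has 14 − 5 + 8 + 16 + 17 + 8 = 58; the blank must be 63 − 58 = 5.
Row 2 has -4 + 7 + 4 + 8 + 5 + 37 = 57; the blank must be 63 − 57 = 6.

y = 1, c = 8, m = 17, q = 5, x = 6, d = 6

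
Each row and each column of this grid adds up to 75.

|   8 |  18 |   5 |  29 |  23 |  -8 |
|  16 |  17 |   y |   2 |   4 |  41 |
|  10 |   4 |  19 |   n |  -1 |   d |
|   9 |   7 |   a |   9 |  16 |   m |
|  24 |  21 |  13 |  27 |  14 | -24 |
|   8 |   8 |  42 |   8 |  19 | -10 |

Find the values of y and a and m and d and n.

y = -5, a = 1, m = 33, d = 43, n = 0

Row 2 has 16 + 17 + 2 + 4 + 41 = 80; the blank must be 75 − 80 = -5.
Column 4 has 29 + 2 + 9 + 27 + 8 = 75; the blank must be 75 − 75 = 0.
Column 3 has 5 − 5 + 19 + 13 + 42 = 74; the blank must be 75 − 74 = 1.
Row 3 has 10 + 4 + 19 + 0 − 1 = 32; the blank must be 75 − 32 = 43.
Row 4 has 9 + 7 + 1 + 9 + 16 = 42; the blank must be 75 − 42 = 33.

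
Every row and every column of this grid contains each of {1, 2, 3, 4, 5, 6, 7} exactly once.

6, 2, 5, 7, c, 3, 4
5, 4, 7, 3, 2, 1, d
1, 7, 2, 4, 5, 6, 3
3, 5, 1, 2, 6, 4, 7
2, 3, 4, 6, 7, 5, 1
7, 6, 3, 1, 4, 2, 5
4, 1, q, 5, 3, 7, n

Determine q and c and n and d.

At (row 2, col 7): row 2 already has {1, 2, 3, 4, 5, 7}, so the value is 6.
For row 7, column 7: column 7 already has {1, 3, 4, 5, 6, 7}; that leaves 2.
Cell (7,3): row 7 already has {1, 2, 3, 4, 5, 7} → 6.
Cell (1,5): row 1 already has {2, 3, 4, 5, 6, 7} → 1.

q = 6, c = 1, n = 2, d = 6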